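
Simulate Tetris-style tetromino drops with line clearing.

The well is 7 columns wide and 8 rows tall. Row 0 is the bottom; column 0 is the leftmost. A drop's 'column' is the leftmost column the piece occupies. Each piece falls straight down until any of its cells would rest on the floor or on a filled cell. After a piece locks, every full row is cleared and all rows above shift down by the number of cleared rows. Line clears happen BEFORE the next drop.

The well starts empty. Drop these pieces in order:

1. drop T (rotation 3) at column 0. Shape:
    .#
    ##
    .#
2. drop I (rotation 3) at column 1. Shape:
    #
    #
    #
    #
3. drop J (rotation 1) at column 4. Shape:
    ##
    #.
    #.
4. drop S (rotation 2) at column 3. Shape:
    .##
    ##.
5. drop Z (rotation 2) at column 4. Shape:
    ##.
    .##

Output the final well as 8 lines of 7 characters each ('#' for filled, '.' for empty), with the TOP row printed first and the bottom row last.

Answer: .......
.#..##.
.#...##
.#..##.
.#.##..
.#..##.
##..#..
.#..#..

Derivation:
Drop 1: T rot3 at col 0 lands with bottom-row=0; cleared 0 line(s) (total 0); column heights now [2 3 0 0 0 0 0], max=3
Drop 2: I rot3 at col 1 lands with bottom-row=3; cleared 0 line(s) (total 0); column heights now [2 7 0 0 0 0 0], max=7
Drop 3: J rot1 at col 4 lands with bottom-row=0; cleared 0 line(s) (total 0); column heights now [2 7 0 0 3 3 0], max=7
Drop 4: S rot2 at col 3 lands with bottom-row=3; cleared 0 line(s) (total 0); column heights now [2 7 0 4 5 5 0], max=7
Drop 5: Z rot2 at col 4 lands with bottom-row=5; cleared 0 line(s) (total 0); column heights now [2 7 0 4 7 7 6], max=7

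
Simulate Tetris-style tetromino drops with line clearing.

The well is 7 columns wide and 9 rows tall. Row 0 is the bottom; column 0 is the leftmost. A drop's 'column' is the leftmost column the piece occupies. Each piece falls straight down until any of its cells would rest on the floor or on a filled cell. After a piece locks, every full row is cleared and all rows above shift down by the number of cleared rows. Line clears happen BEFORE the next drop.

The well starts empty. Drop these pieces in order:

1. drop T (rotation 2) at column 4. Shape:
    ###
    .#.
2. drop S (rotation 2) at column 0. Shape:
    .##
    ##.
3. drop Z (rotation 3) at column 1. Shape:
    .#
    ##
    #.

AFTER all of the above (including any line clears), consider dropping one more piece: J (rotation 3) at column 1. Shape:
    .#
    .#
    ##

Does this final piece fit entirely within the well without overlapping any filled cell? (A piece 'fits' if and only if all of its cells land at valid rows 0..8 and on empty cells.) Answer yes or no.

Answer: yes

Derivation:
Drop 1: T rot2 at col 4 lands with bottom-row=0; cleared 0 line(s) (total 0); column heights now [0 0 0 0 2 2 2], max=2
Drop 2: S rot2 at col 0 lands with bottom-row=0; cleared 0 line(s) (total 0); column heights now [1 2 2 0 2 2 2], max=2
Drop 3: Z rot3 at col 1 lands with bottom-row=2; cleared 0 line(s) (total 0); column heights now [1 4 5 0 2 2 2], max=5
Test piece J rot3 at col 1 (width 2): heights before test = [1 4 5 0 2 2 2]; fits = True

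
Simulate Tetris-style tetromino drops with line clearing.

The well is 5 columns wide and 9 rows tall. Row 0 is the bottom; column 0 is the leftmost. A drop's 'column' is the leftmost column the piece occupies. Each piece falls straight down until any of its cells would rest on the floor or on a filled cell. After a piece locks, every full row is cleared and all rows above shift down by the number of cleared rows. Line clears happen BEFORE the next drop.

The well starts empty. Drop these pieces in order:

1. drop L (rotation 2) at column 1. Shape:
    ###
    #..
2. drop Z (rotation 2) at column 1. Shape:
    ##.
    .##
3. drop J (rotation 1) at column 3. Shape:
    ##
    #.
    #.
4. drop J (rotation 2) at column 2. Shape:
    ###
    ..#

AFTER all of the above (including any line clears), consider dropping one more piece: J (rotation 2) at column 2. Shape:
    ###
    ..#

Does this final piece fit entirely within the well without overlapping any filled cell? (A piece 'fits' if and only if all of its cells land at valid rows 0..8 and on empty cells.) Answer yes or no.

Answer: no

Derivation:
Drop 1: L rot2 at col 1 lands with bottom-row=0; cleared 0 line(s) (total 0); column heights now [0 2 2 2 0], max=2
Drop 2: Z rot2 at col 1 lands with bottom-row=2; cleared 0 line(s) (total 0); column heights now [0 4 4 3 0], max=4
Drop 3: J rot1 at col 3 lands with bottom-row=3; cleared 0 line(s) (total 0); column heights now [0 4 4 6 6], max=6
Drop 4: J rot2 at col 2 lands with bottom-row=6; cleared 0 line(s) (total 0); column heights now [0 4 8 8 8], max=8
Test piece J rot2 at col 2 (width 3): heights before test = [0 4 8 8 8]; fits = False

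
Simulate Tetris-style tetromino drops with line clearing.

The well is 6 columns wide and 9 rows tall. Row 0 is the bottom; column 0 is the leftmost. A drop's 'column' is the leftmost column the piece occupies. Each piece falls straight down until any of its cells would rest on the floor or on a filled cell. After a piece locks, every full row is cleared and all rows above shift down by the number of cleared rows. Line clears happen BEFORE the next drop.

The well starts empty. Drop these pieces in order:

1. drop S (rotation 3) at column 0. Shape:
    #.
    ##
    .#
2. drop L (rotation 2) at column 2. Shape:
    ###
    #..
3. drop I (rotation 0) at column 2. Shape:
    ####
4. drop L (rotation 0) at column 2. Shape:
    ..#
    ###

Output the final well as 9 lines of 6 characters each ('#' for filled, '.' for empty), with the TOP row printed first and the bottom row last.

Answer: ......
......
......
......
....#.
..###.
#.####
#####.
.##...

Derivation:
Drop 1: S rot3 at col 0 lands with bottom-row=0; cleared 0 line(s) (total 0); column heights now [3 2 0 0 0 0], max=3
Drop 2: L rot2 at col 2 lands with bottom-row=0; cleared 0 line(s) (total 0); column heights now [3 2 2 2 2 0], max=3
Drop 3: I rot0 at col 2 lands with bottom-row=2; cleared 0 line(s) (total 0); column heights now [3 2 3 3 3 3], max=3
Drop 4: L rot0 at col 2 lands with bottom-row=3; cleared 0 line(s) (total 0); column heights now [3 2 4 4 5 3], max=5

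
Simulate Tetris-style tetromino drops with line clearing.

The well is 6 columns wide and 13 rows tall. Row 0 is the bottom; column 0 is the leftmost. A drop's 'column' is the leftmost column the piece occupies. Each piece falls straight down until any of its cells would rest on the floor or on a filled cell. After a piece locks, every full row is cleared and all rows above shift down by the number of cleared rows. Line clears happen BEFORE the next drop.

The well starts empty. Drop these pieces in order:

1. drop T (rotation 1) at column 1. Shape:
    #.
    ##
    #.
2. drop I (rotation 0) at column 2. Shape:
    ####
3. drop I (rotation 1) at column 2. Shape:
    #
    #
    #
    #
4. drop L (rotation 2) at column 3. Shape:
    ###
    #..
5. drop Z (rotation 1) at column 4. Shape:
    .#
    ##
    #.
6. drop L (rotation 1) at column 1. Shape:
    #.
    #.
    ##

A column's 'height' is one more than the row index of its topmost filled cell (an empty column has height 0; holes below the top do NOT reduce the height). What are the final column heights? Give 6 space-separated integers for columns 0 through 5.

Drop 1: T rot1 at col 1 lands with bottom-row=0; cleared 0 line(s) (total 0); column heights now [0 3 2 0 0 0], max=3
Drop 2: I rot0 at col 2 lands with bottom-row=2; cleared 0 line(s) (total 0); column heights now [0 3 3 3 3 3], max=3
Drop 3: I rot1 at col 2 lands with bottom-row=3; cleared 0 line(s) (total 0); column heights now [0 3 7 3 3 3], max=7
Drop 4: L rot2 at col 3 lands with bottom-row=3; cleared 0 line(s) (total 0); column heights now [0 3 7 5 5 5], max=7
Drop 5: Z rot1 at col 4 lands with bottom-row=5; cleared 0 line(s) (total 0); column heights now [0 3 7 5 7 8], max=8
Drop 6: L rot1 at col 1 lands with bottom-row=7; cleared 0 line(s) (total 0); column heights now [0 10 8 5 7 8], max=10

Answer: 0 10 8 5 7 8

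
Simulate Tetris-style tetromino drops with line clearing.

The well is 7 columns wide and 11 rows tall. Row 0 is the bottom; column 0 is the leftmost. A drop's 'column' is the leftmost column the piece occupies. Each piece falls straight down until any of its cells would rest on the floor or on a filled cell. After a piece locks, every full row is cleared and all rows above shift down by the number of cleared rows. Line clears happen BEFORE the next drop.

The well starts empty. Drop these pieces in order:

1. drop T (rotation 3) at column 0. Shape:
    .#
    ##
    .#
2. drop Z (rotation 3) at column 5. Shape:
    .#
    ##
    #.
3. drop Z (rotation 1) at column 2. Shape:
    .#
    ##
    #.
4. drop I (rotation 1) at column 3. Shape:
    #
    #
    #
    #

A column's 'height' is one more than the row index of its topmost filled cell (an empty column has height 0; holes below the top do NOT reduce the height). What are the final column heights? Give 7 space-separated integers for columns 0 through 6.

Drop 1: T rot3 at col 0 lands with bottom-row=0; cleared 0 line(s) (total 0); column heights now [2 3 0 0 0 0 0], max=3
Drop 2: Z rot3 at col 5 lands with bottom-row=0; cleared 0 line(s) (total 0); column heights now [2 3 0 0 0 2 3], max=3
Drop 3: Z rot1 at col 2 lands with bottom-row=0; cleared 0 line(s) (total 0); column heights now [2 3 2 3 0 2 3], max=3
Drop 4: I rot1 at col 3 lands with bottom-row=3; cleared 0 line(s) (total 0); column heights now [2 3 2 7 0 2 3], max=7

Answer: 2 3 2 7 0 2 3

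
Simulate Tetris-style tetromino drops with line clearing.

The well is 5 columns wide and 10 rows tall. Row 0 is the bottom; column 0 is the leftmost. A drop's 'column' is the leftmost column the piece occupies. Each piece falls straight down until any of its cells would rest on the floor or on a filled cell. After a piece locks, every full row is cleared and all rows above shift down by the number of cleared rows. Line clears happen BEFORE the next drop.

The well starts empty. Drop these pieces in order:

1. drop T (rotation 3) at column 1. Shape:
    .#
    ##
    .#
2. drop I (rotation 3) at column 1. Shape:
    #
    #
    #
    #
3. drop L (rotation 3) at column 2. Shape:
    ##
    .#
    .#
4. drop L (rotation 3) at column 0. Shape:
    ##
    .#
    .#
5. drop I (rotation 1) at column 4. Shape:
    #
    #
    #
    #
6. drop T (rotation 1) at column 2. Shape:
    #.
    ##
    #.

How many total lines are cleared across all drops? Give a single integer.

Answer: 0

Derivation:
Drop 1: T rot3 at col 1 lands with bottom-row=0; cleared 0 line(s) (total 0); column heights now [0 2 3 0 0], max=3
Drop 2: I rot3 at col 1 lands with bottom-row=2; cleared 0 line(s) (total 0); column heights now [0 6 3 0 0], max=6
Drop 3: L rot3 at col 2 lands with bottom-row=1; cleared 0 line(s) (total 0); column heights now [0 6 4 4 0], max=6
Drop 4: L rot3 at col 0 lands with bottom-row=6; cleared 0 line(s) (total 0); column heights now [9 9 4 4 0], max=9
Drop 5: I rot1 at col 4 lands with bottom-row=0; cleared 0 line(s) (total 0); column heights now [9 9 4 4 4], max=9
Drop 6: T rot1 at col 2 lands with bottom-row=4; cleared 0 line(s) (total 0); column heights now [9 9 7 6 4], max=9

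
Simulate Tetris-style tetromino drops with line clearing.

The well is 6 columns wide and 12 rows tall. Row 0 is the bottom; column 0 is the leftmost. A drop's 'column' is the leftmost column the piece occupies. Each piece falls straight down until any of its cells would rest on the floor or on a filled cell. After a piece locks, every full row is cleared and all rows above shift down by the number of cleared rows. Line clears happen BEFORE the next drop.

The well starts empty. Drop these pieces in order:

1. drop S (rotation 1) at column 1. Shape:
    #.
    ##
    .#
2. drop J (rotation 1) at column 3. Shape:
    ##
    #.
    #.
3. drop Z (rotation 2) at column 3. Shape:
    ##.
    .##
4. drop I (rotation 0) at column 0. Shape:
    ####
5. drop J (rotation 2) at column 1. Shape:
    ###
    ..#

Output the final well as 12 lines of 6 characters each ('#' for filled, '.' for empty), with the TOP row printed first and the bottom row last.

Answer: ......
......
......
......
.###..
...#..
####..
...##.
....##
.#.##.
.###..
..##..

Derivation:
Drop 1: S rot1 at col 1 lands with bottom-row=0; cleared 0 line(s) (total 0); column heights now [0 3 2 0 0 0], max=3
Drop 2: J rot1 at col 3 lands with bottom-row=0; cleared 0 line(s) (total 0); column heights now [0 3 2 3 3 0], max=3
Drop 3: Z rot2 at col 3 lands with bottom-row=3; cleared 0 line(s) (total 0); column heights now [0 3 2 5 5 4], max=5
Drop 4: I rot0 at col 0 lands with bottom-row=5; cleared 0 line(s) (total 0); column heights now [6 6 6 6 5 4], max=6
Drop 5: J rot2 at col 1 lands with bottom-row=6; cleared 0 line(s) (total 0); column heights now [6 8 8 8 5 4], max=8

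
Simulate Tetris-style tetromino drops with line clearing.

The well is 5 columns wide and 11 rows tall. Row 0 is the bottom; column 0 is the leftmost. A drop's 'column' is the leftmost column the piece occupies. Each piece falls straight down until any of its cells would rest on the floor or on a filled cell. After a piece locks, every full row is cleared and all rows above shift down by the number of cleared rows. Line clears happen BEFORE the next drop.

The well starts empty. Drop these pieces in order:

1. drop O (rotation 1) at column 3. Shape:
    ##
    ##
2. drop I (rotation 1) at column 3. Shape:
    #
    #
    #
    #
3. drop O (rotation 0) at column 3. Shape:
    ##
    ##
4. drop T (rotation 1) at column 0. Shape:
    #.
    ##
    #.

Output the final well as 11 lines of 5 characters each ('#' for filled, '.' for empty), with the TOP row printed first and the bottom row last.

Drop 1: O rot1 at col 3 lands with bottom-row=0; cleared 0 line(s) (total 0); column heights now [0 0 0 2 2], max=2
Drop 2: I rot1 at col 3 lands with bottom-row=2; cleared 0 line(s) (total 0); column heights now [0 0 0 6 2], max=6
Drop 3: O rot0 at col 3 lands with bottom-row=6; cleared 0 line(s) (total 0); column heights now [0 0 0 8 8], max=8
Drop 4: T rot1 at col 0 lands with bottom-row=0; cleared 0 line(s) (total 0); column heights now [3 2 0 8 8], max=8

Answer: .....
.....
.....
...##
...##
...#.
...#.
...#.
#..#.
##.##
#..##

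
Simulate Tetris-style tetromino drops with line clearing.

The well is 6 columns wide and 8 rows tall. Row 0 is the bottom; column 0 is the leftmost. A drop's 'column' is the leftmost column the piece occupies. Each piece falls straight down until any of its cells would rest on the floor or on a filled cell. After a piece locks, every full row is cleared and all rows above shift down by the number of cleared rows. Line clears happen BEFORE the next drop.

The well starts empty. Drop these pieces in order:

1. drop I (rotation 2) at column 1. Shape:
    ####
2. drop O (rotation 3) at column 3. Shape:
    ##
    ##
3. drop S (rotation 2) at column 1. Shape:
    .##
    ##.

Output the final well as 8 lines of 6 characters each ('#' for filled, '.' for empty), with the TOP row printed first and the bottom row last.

Drop 1: I rot2 at col 1 lands with bottom-row=0; cleared 0 line(s) (total 0); column heights now [0 1 1 1 1 0], max=1
Drop 2: O rot3 at col 3 lands with bottom-row=1; cleared 0 line(s) (total 0); column heights now [0 1 1 3 3 0], max=3
Drop 3: S rot2 at col 1 lands with bottom-row=2; cleared 0 line(s) (total 0); column heights now [0 3 4 4 3 0], max=4

Answer: ......
......
......
......
..##..
.####.
...##.
.####.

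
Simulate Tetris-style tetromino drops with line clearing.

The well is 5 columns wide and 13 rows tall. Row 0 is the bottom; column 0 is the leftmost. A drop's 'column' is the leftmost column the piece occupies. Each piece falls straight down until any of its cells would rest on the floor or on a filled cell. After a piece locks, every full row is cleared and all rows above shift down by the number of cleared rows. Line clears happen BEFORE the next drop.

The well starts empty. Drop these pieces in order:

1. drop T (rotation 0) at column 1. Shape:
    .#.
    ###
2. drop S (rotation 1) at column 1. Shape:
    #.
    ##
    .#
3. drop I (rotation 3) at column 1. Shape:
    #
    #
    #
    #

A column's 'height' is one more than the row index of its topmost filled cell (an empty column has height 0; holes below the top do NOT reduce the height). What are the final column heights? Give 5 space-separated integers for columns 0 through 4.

Drop 1: T rot0 at col 1 lands with bottom-row=0; cleared 0 line(s) (total 0); column heights now [0 1 2 1 0], max=2
Drop 2: S rot1 at col 1 lands with bottom-row=2; cleared 0 line(s) (total 0); column heights now [0 5 4 1 0], max=5
Drop 3: I rot3 at col 1 lands with bottom-row=5; cleared 0 line(s) (total 0); column heights now [0 9 4 1 0], max=9

Answer: 0 9 4 1 0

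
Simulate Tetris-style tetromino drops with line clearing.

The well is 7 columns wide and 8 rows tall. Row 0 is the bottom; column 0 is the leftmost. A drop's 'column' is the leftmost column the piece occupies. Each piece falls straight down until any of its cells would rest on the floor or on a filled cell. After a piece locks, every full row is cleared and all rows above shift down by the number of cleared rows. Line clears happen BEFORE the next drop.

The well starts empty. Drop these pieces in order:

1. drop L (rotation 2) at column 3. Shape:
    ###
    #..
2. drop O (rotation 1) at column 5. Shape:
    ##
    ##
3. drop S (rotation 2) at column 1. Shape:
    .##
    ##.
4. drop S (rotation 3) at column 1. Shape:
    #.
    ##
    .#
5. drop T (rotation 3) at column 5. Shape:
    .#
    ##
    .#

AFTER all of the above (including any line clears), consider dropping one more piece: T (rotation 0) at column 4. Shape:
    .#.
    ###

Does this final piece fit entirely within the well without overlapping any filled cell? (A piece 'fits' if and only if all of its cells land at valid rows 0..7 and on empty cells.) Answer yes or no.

Answer: no

Derivation:
Drop 1: L rot2 at col 3 lands with bottom-row=0; cleared 0 line(s) (total 0); column heights now [0 0 0 2 2 2 0], max=2
Drop 2: O rot1 at col 5 lands with bottom-row=2; cleared 0 line(s) (total 0); column heights now [0 0 0 2 2 4 4], max=4
Drop 3: S rot2 at col 1 lands with bottom-row=1; cleared 0 line(s) (total 0); column heights now [0 2 3 3 2 4 4], max=4
Drop 4: S rot3 at col 1 lands with bottom-row=3; cleared 0 line(s) (total 0); column heights now [0 6 5 3 2 4 4], max=6
Drop 5: T rot3 at col 5 lands with bottom-row=4; cleared 0 line(s) (total 0); column heights now [0 6 5 3 2 6 7], max=7
Test piece T rot0 at col 4 (width 3): heights before test = [0 6 5 3 2 6 7]; fits = False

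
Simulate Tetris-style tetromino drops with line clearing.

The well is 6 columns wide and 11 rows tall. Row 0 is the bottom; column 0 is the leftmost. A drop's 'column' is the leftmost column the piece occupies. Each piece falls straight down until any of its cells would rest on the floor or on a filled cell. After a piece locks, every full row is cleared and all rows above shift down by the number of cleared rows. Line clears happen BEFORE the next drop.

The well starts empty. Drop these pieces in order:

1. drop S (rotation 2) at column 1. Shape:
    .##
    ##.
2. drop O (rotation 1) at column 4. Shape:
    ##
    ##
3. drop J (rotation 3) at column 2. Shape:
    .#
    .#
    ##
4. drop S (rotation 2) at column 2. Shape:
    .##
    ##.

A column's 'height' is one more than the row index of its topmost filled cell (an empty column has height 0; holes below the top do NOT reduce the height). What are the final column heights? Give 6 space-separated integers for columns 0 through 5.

Answer: 0 1 6 7 7 2

Derivation:
Drop 1: S rot2 at col 1 lands with bottom-row=0; cleared 0 line(s) (total 0); column heights now [0 1 2 2 0 0], max=2
Drop 2: O rot1 at col 4 lands with bottom-row=0; cleared 0 line(s) (total 0); column heights now [0 1 2 2 2 2], max=2
Drop 3: J rot3 at col 2 lands with bottom-row=2; cleared 0 line(s) (total 0); column heights now [0 1 3 5 2 2], max=5
Drop 4: S rot2 at col 2 lands with bottom-row=5; cleared 0 line(s) (total 0); column heights now [0 1 6 7 7 2], max=7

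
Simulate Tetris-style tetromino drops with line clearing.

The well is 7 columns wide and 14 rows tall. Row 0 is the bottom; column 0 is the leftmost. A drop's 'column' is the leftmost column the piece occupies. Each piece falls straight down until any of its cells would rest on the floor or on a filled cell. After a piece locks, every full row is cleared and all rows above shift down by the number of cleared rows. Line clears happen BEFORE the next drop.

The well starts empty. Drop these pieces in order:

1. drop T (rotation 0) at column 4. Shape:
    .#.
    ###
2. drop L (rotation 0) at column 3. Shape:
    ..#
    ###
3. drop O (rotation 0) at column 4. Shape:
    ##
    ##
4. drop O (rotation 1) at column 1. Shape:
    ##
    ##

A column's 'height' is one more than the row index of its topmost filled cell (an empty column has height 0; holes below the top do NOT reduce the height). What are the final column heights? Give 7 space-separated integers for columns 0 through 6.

Drop 1: T rot0 at col 4 lands with bottom-row=0; cleared 0 line(s) (total 0); column heights now [0 0 0 0 1 2 1], max=2
Drop 2: L rot0 at col 3 lands with bottom-row=2; cleared 0 line(s) (total 0); column heights now [0 0 0 3 3 4 1], max=4
Drop 3: O rot0 at col 4 lands with bottom-row=4; cleared 0 line(s) (total 0); column heights now [0 0 0 3 6 6 1], max=6
Drop 4: O rot1 at col 1 lands with bottom-row=0; cleared 0 line(s) (total 0); column heights now [0 2 2 3 6 6 1], max=6

Answer: 0 2 2 3 6 6 1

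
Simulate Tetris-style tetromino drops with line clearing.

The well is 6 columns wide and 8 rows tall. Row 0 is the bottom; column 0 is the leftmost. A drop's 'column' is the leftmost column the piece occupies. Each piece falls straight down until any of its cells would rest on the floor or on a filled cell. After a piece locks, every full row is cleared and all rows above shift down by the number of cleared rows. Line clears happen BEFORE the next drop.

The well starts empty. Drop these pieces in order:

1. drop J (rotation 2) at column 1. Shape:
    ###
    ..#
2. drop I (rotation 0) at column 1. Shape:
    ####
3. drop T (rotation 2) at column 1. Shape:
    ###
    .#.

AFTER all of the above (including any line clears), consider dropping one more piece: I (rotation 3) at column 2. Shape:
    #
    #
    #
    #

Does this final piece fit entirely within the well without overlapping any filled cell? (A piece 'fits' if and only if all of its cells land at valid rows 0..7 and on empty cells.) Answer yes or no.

Drop 1: J rot2 at col 1 lands with bottom-row=0; cleared 0 line(s) (total 0); column heights now [0 2 2 2 0 0], max=2
Drop 2: I rot0 at col 1 lands with bottom-row=2; cleared 0 line(s) (total 0); column heights now [0 3 3 3 3 0], max=3
Drop 3: T rot2 at col 1 lands with bottom-row=3; cleared 0 line(s) (total 0); column heights now [0 5 5 5 3 0], max=5
Test piece I rot3 at col 2 (width 1): heights before test = [0 5 5 5 3 0]; fits = False

Answer: no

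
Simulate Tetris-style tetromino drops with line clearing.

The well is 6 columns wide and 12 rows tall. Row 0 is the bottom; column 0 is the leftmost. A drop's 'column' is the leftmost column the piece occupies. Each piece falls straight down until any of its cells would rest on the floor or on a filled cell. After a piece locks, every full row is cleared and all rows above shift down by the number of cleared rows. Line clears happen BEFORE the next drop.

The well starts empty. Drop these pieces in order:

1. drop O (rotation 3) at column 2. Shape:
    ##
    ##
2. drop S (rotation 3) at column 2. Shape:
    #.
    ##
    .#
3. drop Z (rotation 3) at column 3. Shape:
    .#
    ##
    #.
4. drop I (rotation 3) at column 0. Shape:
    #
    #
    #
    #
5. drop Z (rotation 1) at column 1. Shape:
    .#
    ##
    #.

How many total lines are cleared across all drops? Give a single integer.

Answer: 0

Derivation:
Drop 1: O rot3 at col 2 lands with bottom-row=0; cleared 0 line(s) (total 0); column heights now [0 0 2 2 0 0], max=2
Drop 2: S rot3 at col 2 lands with bottom-row=2; cleared 0 line(s) (total 0); column heights now [0 0 5 4 0 0], max=5
Drop 3: Z rot3 at col 3 lands with bottom-row=4; cleared 0 line(s) (total 0); column heights now [0 0 5 6 7 0], max=7
Drop 4: I rot3 at col 0 lands with bottom-row=0; cleared 0 line(s) (total 0); column heights now [4 0 5 6 7 0], max=7
Drop 5: Z rot1 at col 1 lands with bottom-row=4; cleared 0 line(s) (total 0); column heights now [4 6 7 6 7 0], max=7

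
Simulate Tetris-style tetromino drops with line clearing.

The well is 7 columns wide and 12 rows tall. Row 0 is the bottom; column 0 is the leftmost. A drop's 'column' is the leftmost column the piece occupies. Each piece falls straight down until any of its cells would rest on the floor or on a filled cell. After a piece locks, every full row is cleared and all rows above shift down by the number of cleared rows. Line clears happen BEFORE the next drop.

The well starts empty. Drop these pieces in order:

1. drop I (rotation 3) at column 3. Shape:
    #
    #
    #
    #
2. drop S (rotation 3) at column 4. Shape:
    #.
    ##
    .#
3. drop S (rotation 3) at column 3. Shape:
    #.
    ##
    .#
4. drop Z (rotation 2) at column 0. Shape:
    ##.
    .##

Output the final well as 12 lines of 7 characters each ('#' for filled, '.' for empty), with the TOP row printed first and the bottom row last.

Answer: .......
.......
.......
.......
.......
.......
...#...
...##..
...##..
...##..
##.###.
.###.#.

Derivation:
Drop 1: I rot3 at col 3 lands with bottom-row=0; cleared 0 line(s) (total 0); column heights now [0 0 0 4 0 0 0], max=4
Drop 2: S rot3 at col 4 lands with bottom-row=0; cleared 0 line(s) (total 0); column heights now [0 0 0 4 3 2 0], max=4
Drop 3: S rot3 at col 3 lands with bottom-row=3; cleared 0 line(s) (total 0); column heights now [0 0 0 6 5 2 0], max=6
Drop 4: Z rot2 at col 0 lands with bottom-row=0; cleared 0 line(s) (total 0); column heights now [2 2 1 6 5 2 0], max=6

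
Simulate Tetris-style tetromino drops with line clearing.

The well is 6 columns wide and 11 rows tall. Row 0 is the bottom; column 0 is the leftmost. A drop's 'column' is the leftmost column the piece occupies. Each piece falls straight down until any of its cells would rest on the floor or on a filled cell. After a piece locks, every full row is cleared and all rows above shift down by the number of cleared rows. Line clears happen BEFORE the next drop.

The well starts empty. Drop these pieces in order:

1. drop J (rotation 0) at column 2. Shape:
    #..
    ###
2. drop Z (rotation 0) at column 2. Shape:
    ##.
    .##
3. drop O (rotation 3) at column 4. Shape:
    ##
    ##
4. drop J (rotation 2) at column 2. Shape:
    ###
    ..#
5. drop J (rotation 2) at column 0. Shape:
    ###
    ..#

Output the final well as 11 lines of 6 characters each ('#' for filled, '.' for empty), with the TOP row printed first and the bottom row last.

Answer: ......
......
......
###...
..#...
..###.
....#.
....##
..####
..###.
..###.

Derivation:
Drop 1: J rot0 at col 2 lands with bottom-row=0; cleared 0 line(s) (total 0); column heights now [0 0 2 1 1 0], max=2
Drop 2: Z rot0 at col 2 lands with bottom-row=1; cleared 0 line(s) (total 0); column heights now [0 0 3 3 2 0], max=3
Drop 3: O rot3 at col 4 lands with bottom-row=2; cleared 0 line(s) (total 0); column heights now [0 0 3 3 4 4], max=4
Drop 4: J rot2 at col 2 lands with bottom-row=4; cleared 0 line(s) (total 0); column heights now [0 0 6 6 6 4], max=6
Drop 5: J rot2 at col 0 lands with bottom-row=6; cleared 0 line(s) (total 0); column heights now [8 8 8 6 6 4], max=8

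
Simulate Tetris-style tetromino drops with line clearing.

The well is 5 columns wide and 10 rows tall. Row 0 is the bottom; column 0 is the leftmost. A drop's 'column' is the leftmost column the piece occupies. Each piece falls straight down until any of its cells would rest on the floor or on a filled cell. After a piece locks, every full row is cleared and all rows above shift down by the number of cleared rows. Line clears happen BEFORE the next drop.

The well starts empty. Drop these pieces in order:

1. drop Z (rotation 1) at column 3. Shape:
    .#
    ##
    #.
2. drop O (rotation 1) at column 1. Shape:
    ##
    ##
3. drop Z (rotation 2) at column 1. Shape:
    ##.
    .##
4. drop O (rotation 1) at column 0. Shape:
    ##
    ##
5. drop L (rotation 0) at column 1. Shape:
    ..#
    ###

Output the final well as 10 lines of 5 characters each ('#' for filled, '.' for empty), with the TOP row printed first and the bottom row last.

Drop 1: Z rot1 at col 3 lands with bottom-row=0; cleared 0 line(s) (total 0); column heights now [0 0 0 2 3], max=3
Drop 2: O rot1 at col 1 lands with bottom-row=0; cleared 0 line(s) (total 0); column heights now [0 2 2 2 3], max=3
Drop 3: Z rot2 at col 1 lands with bottom-row=2; cleared 0 line(s) (total 0); column heights now [0 4 4 3 3], max=4
Drop 4: O rot1 at col 0 lands with bottom-row=4; cleared 0 line(s) (total 0); column heights now [6 6 4 3 3], max=6
Drop 5: L rot0 at col 1 lands with bottom-row=6; cleared 0 line(s) (total 0); column heights now [6 7 7 8 3], max=8

Answer: .....
.....
...#.
.###.
##...
##...
.##..
..###
.####
.###.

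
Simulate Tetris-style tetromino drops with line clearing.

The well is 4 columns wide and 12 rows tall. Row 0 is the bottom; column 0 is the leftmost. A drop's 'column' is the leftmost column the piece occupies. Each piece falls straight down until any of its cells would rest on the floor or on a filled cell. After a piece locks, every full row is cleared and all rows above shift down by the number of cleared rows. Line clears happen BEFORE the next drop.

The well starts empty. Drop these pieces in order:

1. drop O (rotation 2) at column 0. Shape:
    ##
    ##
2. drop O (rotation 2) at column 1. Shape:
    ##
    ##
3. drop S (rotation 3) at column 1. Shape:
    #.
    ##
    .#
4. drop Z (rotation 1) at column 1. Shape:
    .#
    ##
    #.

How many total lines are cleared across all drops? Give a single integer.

Drop 1: O rot2 at col 0 lands with bottom-row=0; cleared 0 line(s) (total 0); column heights now [2 2 0 0], max=2
Drop 2: O rot2 at col 1 lands with bottom-row=2; cleared 0 line(s) (total 0); column heights now [2 4 4 0], max=4
Drop 3: S rot3 at col 1 lands with bottom-row=4; cleared 0 line(s) (total 0); column heights now [2 7 6 0], max=7
Drop 4: Z rot1 at col 1 lands with bottom-row=7; cleared 0 line(s) (total 0); column heights now [2 9 10 0], max=10

Answer: 0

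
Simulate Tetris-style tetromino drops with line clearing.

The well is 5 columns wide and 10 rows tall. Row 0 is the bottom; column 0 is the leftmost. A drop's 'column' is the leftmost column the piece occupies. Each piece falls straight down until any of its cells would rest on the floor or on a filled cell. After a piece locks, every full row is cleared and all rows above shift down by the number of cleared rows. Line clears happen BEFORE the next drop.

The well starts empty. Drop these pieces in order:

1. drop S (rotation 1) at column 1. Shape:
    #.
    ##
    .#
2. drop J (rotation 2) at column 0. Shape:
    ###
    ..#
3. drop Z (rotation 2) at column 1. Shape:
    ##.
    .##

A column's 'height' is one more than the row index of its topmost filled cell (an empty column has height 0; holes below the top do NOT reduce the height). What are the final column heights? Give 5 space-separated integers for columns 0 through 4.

Drop 1: S rot1 at col 1 lands with bottom-row=0; cleared 0 line(s) (total 0); column heights now [0 3 2 0 0], max=3
Drop 2: J rot2 at col 0 lands with bottom-row=2; cleared 0 line(s) (total 0); column heights now [4 4 4 0 0], max=4
Drop 3: Z rot2 at col 1 lands with bottom-row=4; cleared 0 line(s) (total 0); column heights now [4 6 6 5 0], max=6

Answer: 4 6 6 5 0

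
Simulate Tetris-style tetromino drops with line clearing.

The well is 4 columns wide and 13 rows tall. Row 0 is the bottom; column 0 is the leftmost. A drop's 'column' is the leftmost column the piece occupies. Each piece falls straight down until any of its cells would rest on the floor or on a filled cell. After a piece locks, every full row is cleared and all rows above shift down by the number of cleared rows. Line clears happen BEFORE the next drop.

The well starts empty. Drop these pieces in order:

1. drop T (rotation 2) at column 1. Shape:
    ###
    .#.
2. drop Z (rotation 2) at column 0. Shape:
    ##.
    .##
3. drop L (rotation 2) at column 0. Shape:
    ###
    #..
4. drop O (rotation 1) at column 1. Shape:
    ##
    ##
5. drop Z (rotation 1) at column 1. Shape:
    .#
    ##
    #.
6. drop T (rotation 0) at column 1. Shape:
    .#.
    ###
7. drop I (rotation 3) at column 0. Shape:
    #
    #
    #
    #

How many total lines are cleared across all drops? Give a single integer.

Drop 1: T rot2 at col 1 lands with bottom-row=0; cleared 0 line(s) (total 0); column heights now [0 2 2 2], max=2
Drop 2: Z rot2 at col 0 lands with bottom-row=2; cleared 0 line(s) (total 0); column heights now [4 4 3 2], max=4
Drop 3: L rot2 at col 0 lands with bottom-row=4; cleared 0 line(s) (total 0); column heights now [6 6 6 2], max=6
Drop 4: O rot1 at col 1 lands with bottom-row=6; cleared 0 line(s) (total 0); column heights now [6 8 8 2], max=8
Drop 5: Z rot1 at col 1 lands with bottom-row=8; cleared 0 line(s) (total 0); column heights now [6 10 11 2], max=11
Drop 6: T rot0 at col 1 lands with bottom-row=11; cleared 0 line(s) (total 0); column heights now [6 12 13 12], max=13
Drop 7: I rot3 at col 0 lands with bottom-row=6; cleared 0 line(s) (total 0); column heights now [10 12 13 12], max=13

Answer: 0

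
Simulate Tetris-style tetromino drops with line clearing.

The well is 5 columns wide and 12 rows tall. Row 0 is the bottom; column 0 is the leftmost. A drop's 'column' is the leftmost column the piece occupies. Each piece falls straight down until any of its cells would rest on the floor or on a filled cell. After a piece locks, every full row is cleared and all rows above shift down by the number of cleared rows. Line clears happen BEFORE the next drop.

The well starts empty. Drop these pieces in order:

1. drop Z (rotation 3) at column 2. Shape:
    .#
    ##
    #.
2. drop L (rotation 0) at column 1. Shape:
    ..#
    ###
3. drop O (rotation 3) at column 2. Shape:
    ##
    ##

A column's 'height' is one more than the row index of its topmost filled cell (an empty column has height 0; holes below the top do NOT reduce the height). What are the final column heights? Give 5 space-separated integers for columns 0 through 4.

Drop 1: Z rot3 at col 2 lands with bottom-row=0; cleared 0 line(s) (total 0); column heights now [0 0 2 3 0], max=3
Drop 2: L rot0 at col 1 lands with bottom-row=3; cleared 0 line(s) (total 0); column heights now [0 4 4 5 0], max=5
Drop 3: O rot3 at col 2 lands with bottom-row=5; cleared 0 line(s) (total 0); column heights now [0 4 7 7 0], max=7

Answer: 0 4 7 7 0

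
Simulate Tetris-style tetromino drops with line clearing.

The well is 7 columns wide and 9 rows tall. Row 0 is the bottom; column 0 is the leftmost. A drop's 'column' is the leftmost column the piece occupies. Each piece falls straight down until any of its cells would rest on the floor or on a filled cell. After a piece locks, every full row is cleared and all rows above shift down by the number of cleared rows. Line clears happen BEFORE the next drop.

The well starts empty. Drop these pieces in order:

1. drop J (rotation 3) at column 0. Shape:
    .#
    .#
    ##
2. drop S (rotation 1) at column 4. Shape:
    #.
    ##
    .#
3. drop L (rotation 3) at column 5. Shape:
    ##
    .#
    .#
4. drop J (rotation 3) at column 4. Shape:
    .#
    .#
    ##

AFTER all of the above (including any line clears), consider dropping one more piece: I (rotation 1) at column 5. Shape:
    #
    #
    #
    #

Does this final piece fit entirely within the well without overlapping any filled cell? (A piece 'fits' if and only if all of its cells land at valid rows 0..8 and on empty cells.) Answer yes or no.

Drop 1: J rot3 at col 0 lands with bottom-row=0; cleared 0 line(s) (total 0); column heights now [1 3 0 0 0 0 0], max=3
Drop 2: S rot1 at col 4 lands with bottom-row=0; cleared 0 line(s) (total 0); column heights now [1 3 0 0 3 2 0], max=3
Drop 3: L rot3 at col 5 lands with bottom-row=0; cleared 0 line(s) (total 0); column heights now [1 3 0 0 3 3 3], max=3
Drop 4: J rot3 at col 4 lands with bottom-row=3; cleared 0 line(s) (total 0); column heights now [1 3 0 0 4 6 3], max=6
Test piece I rot1 at col 5 (width 1): heights before test = [1 3 0 0 4 6 3]; fits = False

Answer: no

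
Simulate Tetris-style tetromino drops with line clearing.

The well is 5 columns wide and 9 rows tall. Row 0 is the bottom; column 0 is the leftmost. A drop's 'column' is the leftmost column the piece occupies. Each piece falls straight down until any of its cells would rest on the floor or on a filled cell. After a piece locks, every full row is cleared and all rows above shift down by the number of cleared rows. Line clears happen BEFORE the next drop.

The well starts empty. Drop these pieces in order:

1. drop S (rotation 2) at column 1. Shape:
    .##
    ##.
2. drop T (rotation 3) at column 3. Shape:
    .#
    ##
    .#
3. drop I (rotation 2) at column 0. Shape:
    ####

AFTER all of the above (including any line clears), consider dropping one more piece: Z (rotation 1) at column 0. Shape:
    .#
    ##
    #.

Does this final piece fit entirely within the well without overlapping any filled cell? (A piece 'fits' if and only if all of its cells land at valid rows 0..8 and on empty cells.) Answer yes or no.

Drop 1: S rot2 at col 1 lands with bottom-row=0; cleared 0 line(s) (total 0); column heights now [0 1 2 2 0], max=2
Drop 2: T rot3 at col 3 lands with bottom-row=1; cleared 0 line(s) (total 0); column heights now [0 1 2 3 4], max=4
Drop 3: I rot2 at col 0 lands with bottom-row=3; cleared 1 line(s) (total 1); column heights now [0 1 2 3 3], max=3
Test piece Z rot1 at col 0 (width 2): heights before test = [0 1 2 3 3]; fits = True

Answer: yes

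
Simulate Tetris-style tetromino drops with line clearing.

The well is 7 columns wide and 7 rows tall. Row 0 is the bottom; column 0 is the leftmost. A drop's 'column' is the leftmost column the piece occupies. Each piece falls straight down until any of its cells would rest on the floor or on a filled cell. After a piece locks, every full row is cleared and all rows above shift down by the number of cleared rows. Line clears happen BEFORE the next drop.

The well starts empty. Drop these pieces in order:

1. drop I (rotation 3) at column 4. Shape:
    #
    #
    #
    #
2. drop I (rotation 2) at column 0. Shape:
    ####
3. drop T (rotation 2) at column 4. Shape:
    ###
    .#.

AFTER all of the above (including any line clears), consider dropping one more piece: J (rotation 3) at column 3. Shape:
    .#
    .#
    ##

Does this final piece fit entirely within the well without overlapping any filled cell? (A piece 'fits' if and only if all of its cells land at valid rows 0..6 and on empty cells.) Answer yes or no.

Answer: no

Derivation:
Drop 1: I rot3 at col 4 lands with bottom-row=0; cleared 0 line(s) (total 0); column heights now [0 0 0 0 4 0 0], max=4
Drop 2: I rot2 at col 0 lands with bottom-row=0; cleared 0 line(s) (total 0); column heights now [1 1 1 1 4 0 0], max=4
Drop 3: T rot2 at col 4 lands with bottom-row=3; cleared 0 line(s) (total 0); column heights now [1 1 1 1 5 5 5], max=5
Test piece J rot3 at col 3 (width 2): heights before test = [1 1 1 1 5 5 5]; fits = False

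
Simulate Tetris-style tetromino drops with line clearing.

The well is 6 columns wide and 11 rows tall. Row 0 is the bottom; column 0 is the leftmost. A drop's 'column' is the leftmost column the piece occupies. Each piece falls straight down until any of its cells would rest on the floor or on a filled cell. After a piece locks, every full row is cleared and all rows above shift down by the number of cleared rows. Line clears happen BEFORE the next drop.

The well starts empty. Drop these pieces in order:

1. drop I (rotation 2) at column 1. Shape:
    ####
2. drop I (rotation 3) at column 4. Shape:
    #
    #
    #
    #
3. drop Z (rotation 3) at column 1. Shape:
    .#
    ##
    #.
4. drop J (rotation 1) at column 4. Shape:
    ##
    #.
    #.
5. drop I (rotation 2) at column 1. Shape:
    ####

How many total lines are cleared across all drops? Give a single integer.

Drop 1: I rot2 at col 1 lands with bottom-row=0; cleared 0 line(s) (total 0); column heights now [0 1 1 1 1 0], max=1
Drop 2: I rot3 at col 4 lands with bottom-row=1; cleared 0 line(s) (total 0); column heights now [0 1 1 1 5 0], max=5
Drop 3: Z rot3 at col 1 lands with bottom-row=1; cleared 0 line(s) (total 0); column heights now [0 3 4 1 5 0], max=5
Drop 4: J rot1 at col 4 lands with bottom-row=5; cleared 0 line(s) (total 0); column heights now [0 3 4 1 8 8], max=8
Drop 5: I rot2 at col 1 lands with bottom-row=8; cleared 0 line(s) (total 0); column heights now [0 9 9 9 9 8], max=9

Answer: 0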